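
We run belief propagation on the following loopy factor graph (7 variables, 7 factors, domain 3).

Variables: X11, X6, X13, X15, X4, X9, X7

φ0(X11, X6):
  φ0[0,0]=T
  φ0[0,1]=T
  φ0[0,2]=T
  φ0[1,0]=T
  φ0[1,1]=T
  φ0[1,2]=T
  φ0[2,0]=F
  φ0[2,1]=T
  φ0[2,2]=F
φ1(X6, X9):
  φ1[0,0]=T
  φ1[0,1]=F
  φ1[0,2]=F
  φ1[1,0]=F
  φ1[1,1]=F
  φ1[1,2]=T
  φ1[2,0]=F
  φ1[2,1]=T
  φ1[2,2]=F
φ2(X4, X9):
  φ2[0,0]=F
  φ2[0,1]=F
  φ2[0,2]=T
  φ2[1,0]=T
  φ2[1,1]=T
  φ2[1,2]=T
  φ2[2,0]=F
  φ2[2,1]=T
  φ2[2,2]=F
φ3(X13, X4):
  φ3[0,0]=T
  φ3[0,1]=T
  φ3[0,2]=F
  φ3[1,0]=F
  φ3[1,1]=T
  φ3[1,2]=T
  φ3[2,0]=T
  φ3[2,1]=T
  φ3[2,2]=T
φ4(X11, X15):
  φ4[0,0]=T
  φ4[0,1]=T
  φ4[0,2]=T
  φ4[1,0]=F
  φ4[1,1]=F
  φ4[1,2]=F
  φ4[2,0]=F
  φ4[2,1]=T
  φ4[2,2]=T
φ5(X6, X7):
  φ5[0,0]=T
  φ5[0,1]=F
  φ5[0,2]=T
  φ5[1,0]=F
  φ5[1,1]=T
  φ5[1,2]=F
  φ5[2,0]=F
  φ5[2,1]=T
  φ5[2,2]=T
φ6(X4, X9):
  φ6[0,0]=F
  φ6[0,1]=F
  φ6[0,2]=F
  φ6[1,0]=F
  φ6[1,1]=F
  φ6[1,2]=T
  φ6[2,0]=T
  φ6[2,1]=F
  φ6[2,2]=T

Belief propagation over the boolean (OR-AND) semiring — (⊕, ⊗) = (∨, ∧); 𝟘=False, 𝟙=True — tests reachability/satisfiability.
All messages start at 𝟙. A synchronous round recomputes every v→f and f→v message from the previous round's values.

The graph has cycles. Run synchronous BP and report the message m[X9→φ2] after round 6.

init: all messages = 𝟙 over 3 values
r1 m[φ0→X11] = [T, T, T]
r1 m[φ0→X6] = [T, T, T]
r1 m[φ1→X6] = [T, T, T]
r1 m[φ1→X9] = [T, T, T]
r1 m[φ2→X4] = [T, T, T]
r1 m[φ2→X9] = [T, T, T]
r1 m[φ3→X13] = [T, T, T]
r1 m[φ3→X4] = [T, T, T]
r1 m[φ4→X11] = [T, F, T]
r1 m[φ4→X15] = [T, T, T]
r1 m[φ5→X6] = [T, T, T]
r1 m[φ5→X7] = [T, T, T]
r1 m[φ6→X4] = [F, T, T]
r1 m[φ6→X9] = [T, F, T]
r1 m[X11→φ0] = [T, T, T]
r1 m[X11→φ4] = [T, T, T]
r1 m[X6→φ0] = [T, T, T]
r1 m[X6→φ1] = [T, T, T]
r1 m[X6→φ5] = [T, T, T]
r1 m[X13→φ3] = [T, T, T]
r1 m[X15→φ4] = [T, T, T]
r1 m[X4→φ2] = [T, T, T]
r1 m[X4→φ3] = [T, T, T]
r1 m[X4→φ6] = [T, T, T]
r1 m[X9→φ1] = [T, T, T]
r1 m[X9→φ2] = [T, T, T]
r1 m[X9→φ6] = [T, T, T]
r1 m[X7→φ5] = [T, T, T]
r2 m[φ0→X11] = [T, T, T]
r2 m[φ0→X6] = [T, T, T]
r2 m[φ1→X6] = [T, T, T]
r2 m[φ1→X9] = [T, T, T]
r2 m[φ2→X4] = [T, T, T]
r2 m[φ2→X9] = [T, T, T]
r2 m[φ3→X13] = [T, T, T]
r2 m[φ3→X4] = [T, T, T]
r2 m[φ4→X11] = [T, F, T]
r2 m[φ4→X15] = [T, T, T]
r2 m[φ5→X6] = [T, T, T]
r2 m[φ5→X7] = [T, T, T]
r2 m[φ6→X4] = [F, T, T]
r2 m[φ6→X9] = [T, F, T]
r2 m[X11→φ0] = [T, F, T]
r2 m[X11→φ4] = [T, T, T]
r2 m[X6→φ0] = [T, T, T]
r2 m[X6→φ1] = [T, T, T]
r2 m[X6→φ5] = [T, T, T]
r2 m[X13→φ3] = [T, T, T]
r2 m[X15→φ4] = [T, T, T]
r2 m[X4→φ2] = [F, T, T]
r2 m[X4→φ3] = [F, T, T]
r2 m[X4→φ6] = [T, T, T]
r2 m[X9→φ1] = [T, F, T]
r2 m[X9→φ2] = [T, F, T]
r2 m[X9→φ6] = [T, T, T]
r2 m[X7→φ5] = [T, T, T]
r3 m[φ0→X11] = [T, T, T]
r3 m[φ0→X6] = [T, T, T]
r3 m[φ1→X6] = [T, T, F]
r3 m[φ1→X9] = [T, T, T]
r3 m[φ2→X4] = [T, T, F]
r3 m[φ2→X9] = [T, T, T]
r3 m[φ3→X13] = [T, T, T]
r3 m[φ3→X4] = [T, T, T]
r3 m[φ4→X11] = [T, F, T]
r3 m[φ4→X15] = [T, T, T]
r3 m[φ5→X6] = [T, T, T]
r3 m[φ5→X7] = [T, T, T]
r3 m[φ6→X4] = [F, T, T]
r3 m[φ6→X9] = [T, F, T]
r3 m[X11→φ0] = [T, F, T]
r3 m[X11→φ4] = [T, T, T]
r3 m[X6→φ0] = [T, T, T]
r3 m[X6→φ1] = [T, T, T]
r3 m[X6→φ5] = [T, T, T]
r3 m[X13→φ3] = [T, T, T]
r3 m[X15→φ4] = [T, T, T]
r3 m[X4→φ2] = [F, T, T]
r3 m[X4→φ3] = [F, T, T]
r3 m[X4→φ6] = [T, T, T]
r3 m[X9→φ1] = [T, F, T]
r3 m[X9→φ2] = [T, F, T]
r3 m[X9→φ6] = [T, T, T]
r3 m[X7→φ5] = [T, T, T]
r4 m[φ0→X11] = [T, T, T]
r4 m[φ0→X6] = [T, T, T]
r4 m[φ1→X6] = [T, T, F]
r4 m[φ1→X9] = [T, T, T]
r4 m[φ2→X4] = [T, T, F]
r4 m[φ2→X9] = [T, T, T]
r4 m[φ3→X13] = [T, T, T]
r4 m[φ3→X4] = [T, T, T]
r4 m[φ4→X11] = [T, F, T]
r4 m[φ4→X15] = [T, T, T]
r4 m[φ5→X6] = [T, T, T]
r4 m[φ5→X7] = [T, T, T]
r4 m[φ6→X4] = [F, T, T]
r4 m[φ6→X9] = [T, F, T]
r4 m[X11→φ0] = [T, F, T]
r4 m[X11→φ4] = [T, T, T]
r4 m[X6→φ0] = [T, T, F]
r4 m[X6→φ1] = [T, T, T]
r4 m[X6→φ5] = [T, T, F]
r4 m[X13→φ3] = [T, T, T]
r4 m[X15→φ4] = [T, T, T]
r4 m[X4→φ2] = [F, T, T]
r4 m[X4→φ3] = [F, T, F]
r4 m[X4→φ6] = [T, T, F]
r4 m[X9→φ1] = [T, F, T]
r4 m[X9→φ2] = [T, F, T]
r4 m[X9→φ6] = [T, T, T]
r4 m[X7→φ5] = [T, T, T]
r5 m[φ0→X11] = [T, T, T]
r5 m[φ0→X6] = [T, T, T]
r5 m[φ1→X6] = [T, T, F]
r5 m[φ1→X9] = [T, T, T]
r5 m[φ2→X4] = [T, T, F]
r5 m[φ2→X9] = [T, T, T]
r5 m[φ3→X13] = [T, T, T]
r5 m[φ3→X4] = [T, T, T]
r5 m[φ4→X11] = [T, F, T]
r5 m[φ4→X15] = [T, T, T]
r5 m[φ5→X6] = [T, T, T]
r5 m[φ5→X7] = [T, T, T]
r5 m[φ6→X4] = [F, T, T]
r5 m[φ6→X9] = [F, F, T]
r5 m[X11→φ0] = [T, F, T]
r5 m[X11→φ4] = [T, T, T]
r5 m[X6→φ0] = [T, T, F]
r5 m[X6→φ1] = [T, T, T]
r5 m[X6→φ5] = [T, T, F]
r5 m[X13→φ3] = [T, T, T]
r5 m[X15→φ4] = [T, T, T]
r5 m[X4→φ2] = [F, T, T]
r5 m[X4→φ3] = [F, T, F]
r5 m[X4→φ6] = [T, T, F]
r5 m[X9→φ1] = [T, F, T]
r5 m[X9→φ2] = [T, F, T]
r5 m[X9→φ6] = [T, T, T]
r5 m[X7→φ5] = [T, T, T]
r6 m[φ0→X11] = [T, T, T]
r6 m[φ0→X6] = [T, T, T]
r6 m[φ1→X6] = [T, T, F]
r6 m[φ1→X9] = [T, T, T]
r6 m[φ2→X4] = [T, T, F]
r6 m[φ2→X9] = [T, T, T]
r6 m[φ3→X13] = [T, T, T]
r6 m[φ3→X4] = [T, T, T]
r6 m[φ4→X11] = [T, F, T]
r6 m[φ4→X15] = [T, T, T]
r6 m[φ5→X6] = [T, T, T]
r6 m[φ5→X7] = [T, T, T]
r6 m[φ6→X4] = [F, T, T]
r6 m[φ6→X9] = [F, F, T]
r6 m[X11→φ0] = [T, F, T]
r6 m[X11→φ4] = [T, T, T]
r6 m[X6→φ0] = [T, T, F]
r6 m[X6→φ1] = [T, T, T]
r6 m[X6→φ5] = [T, T, F]
r6 m[X13→φ3] = [T, T, T]
r6 m[X15→φ4] = [T, T, T]
r6 m[X4→φ2] = [F, T, T]
r6 m[X4→φ3] = [F, T, F]
r6 m[X4→φ6] = [T, T, F]
r6 m[X9→φ1] = [F, F, T]
r6 m[X9→φ2] = [F, F, T]
r6 m[X9→φ6] = [T, T, T]
r6 m[X7→φ5] = [T, T, T]

message @ round 6 = [F, F, T]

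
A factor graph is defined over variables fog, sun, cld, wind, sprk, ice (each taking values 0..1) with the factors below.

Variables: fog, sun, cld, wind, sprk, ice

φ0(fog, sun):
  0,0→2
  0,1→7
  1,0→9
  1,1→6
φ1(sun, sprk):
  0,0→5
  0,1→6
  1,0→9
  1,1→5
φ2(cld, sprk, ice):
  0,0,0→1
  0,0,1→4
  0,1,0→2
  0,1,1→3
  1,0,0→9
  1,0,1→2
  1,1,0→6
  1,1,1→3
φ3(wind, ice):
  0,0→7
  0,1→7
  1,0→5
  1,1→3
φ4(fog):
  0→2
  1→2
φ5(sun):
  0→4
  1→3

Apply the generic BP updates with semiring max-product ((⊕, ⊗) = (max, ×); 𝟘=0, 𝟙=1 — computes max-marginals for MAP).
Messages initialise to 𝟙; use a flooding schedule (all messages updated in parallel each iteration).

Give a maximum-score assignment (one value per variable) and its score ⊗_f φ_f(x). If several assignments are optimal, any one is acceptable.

assignment: (fog=0, sun=1, cld=1, wind=0, sprk=0, ice=0); score = 23814

init: all messages = 𝟙 over 2 values
r1 m[φ0→fog] = [7, 9]
r1 m[φ0→sun] = [9, 7]
r1 m[φ1→sun] = [6, 9]
r1 m[φ1→sprk] = [9, 6]
r1 m[φ2→cld] = [4, 9]
r1 m[φ2→sprk] = [9, 6]
r1 m[φ2→ice] = [9, 4]
r1 m[φ3→wind] = [7, 5]
r1 m[φ3→ice] = [7, 7]
r1 m[φ4→fog] = [2, 2]
r1 m[φ5→sun] = [4, 3]
r1 m[fog→φ0] = [1, 1]
r1 m[fog→φ4] = [1, 1]
r1 m[sun→φ0] = [1, 1]
r1 m[sun→φ1] = [1, 1]
r1 m[sun→φ5] = [1, 1]
r1 m[cld→φ2] = [1, 1]
r1 m[wind→φ3] = [1, 1]
r1 m[sprk→φ1] = [1, 1]
r1 m[sprk→φ2] = [1, 1]
r1 m[ice→φ2] = [1, 1]
r1 m[ice→φ3] = [1, 1]
r2 m[φ0→fog] = [7, 9]
r2 m[φ0→sun] = [9, 7]
r2 m[φ1→sun] = [6, 9]
r2 m[φ1→sprk] = [9, 6]
r2 m[φ2→cld] = [4, 9]
r2 m[φ2→sprk] = [9, 6]
r2 m[φ2→ice] = [9, 4]
r2 m[φ3→wind] = [7, 5]
r2 m[φ3→ice] = [7, 7]
r2 m[φ4→fog] = [2, 2]
r2 m[φ5→sun] = [4, 3]
r2 m[fog→φ0] = [2, 2]
r2 m[fog→φ4] = [7, 9]
r2 m[sun→φ0] = [24, 27]
r2 m[sun→φ1] = [36, 21]
r2 m[sun→φ5] = [54, 63]
r2 m[cld→φ2] = [1, 1]
r2 m[wind→φ3] = [1, 1]
r2 m[sprk→φ1] = [9, 6]
r2 m[sprk→φ2] = [9, 6]
r2 m[ice→φ2] = [7, 7]
r2 m[ice→φ3] = [9, 4]
r3 m[φ0→fog] = [189, 216]
r3 m[φ0→sun] = [18, 14]
r3 m[φ1→sun] = [45, 81]
r3 m[φ1→sprk] = [189, 216]
r3 m[φ2→cld] = [252, 567]
r3 m[φ2→sprk] = [63, 42]
r3 m[φ2→ice] = [81, 36]
r3 m[φ3→wind] = [63, 45]
r3 m[φ3→ice] = [7, 7]
r3 m[φ4→fog] = [2, 2]
r3 m[φ5→sun] = [4, 3]
r3 m[fog→φ0] = [2, 2]
r3 m[fog→φ4] = [7, 9]
r3 m[sun→φ0] = [24, 27]
r3 m[sun→φ1] = [36, 21]
r3 m[sun→φ5] = [54, 63]
r3 m[cld→φ2] = [1, 1]
r3 m[wind→φ3] = [1, 1]
r3 m[sprk→φ1] = [9, 6]
r3 m[sprk→φ2] = [9, 6]
r3 m[ice→φ2] = [7, 7]
r3 m[ice→φ3] = [9, 4]
r4 m[φ0→fog] = [189, 216]
r4 m[φ0→sun] = [18, 14]
r4 m[φ1→sun] = [45, 81]
r4 m[φ1→sprk] = [189, 216]
r4 m[φ2→cld] = [252, 567]
r4 m[φ2→sprk] = [63, 42]
r4 m[φ2→ice] = [81, 36]
r4 m[φ3→wind] = [63, 45]
r4 m[φ3→ice] = [7, 7]
r4 m[φ4→fog] = [2, 2]
r4 m[φ5→sun] = [4, 3]
r4 m[fog→φ0] = [2, 2]
r4 m[fog→φ4] = [189, 216]
r4 m[sun→φ0] = [180, 243]
r4 m[sun→φ1] = [72, 42]
r4 m[sun→φ5] = [810, 1134]
r4 m[cld→φ2] = [1, 1]
r4 m[wind→φ3] = [1, 1]
r4 m[sprk→φ1] = [63, 42]
r4 m[sprk→φ2] = [189, 216]
r4 m[ice→φ2] = [7, 7]
r4 m[ice→φ3] = [81, 36]
r5 m[φ0→fog] = [1701, 1620]
r5 m[φ0→sun] = [18, 14]
r5 m[φ1→sun] = [315, 567]
r5 m[φ1→sprk] = [378, 432]
r5 m[φ2→cld] = [5292, 11907]
r5 m[φ2→sprk] = [63, 42]
r5 m[φ2→ice] = [1701, 756]
r5 m[φ3→wind] = [567, 405]
r5 m[φ3→ice] = [7, 7]
r5 m[φ4→fog] = [2, 2]
r5 m[φ5→sun] = [4, 3]
r5 m[fog→φ0] = [2, 2]
r5 m[fog→φ4] = [189, 216]
r5 m[sun→φ0] = [180, 243]
r5 m[sun→φ1] = [72, 42]
r5 m[sun→φ5] = [810, 1134]
r5 m[cld→φ2] = [1, 1]
r5 m[wind→φ3] = [1, 1]
r5 m[sprk→φ1] = [63, 42]
r5 m[sprk→φ2] = [189, 216]
r5 m[ice→φ2] = [7, 7]
r5 m[ice→φ3] = [81, 36]
r6 m[φ0→fog] = [1701, 1620]
r6 m[φ0→sun] = [18, 14]
r6 m[φ1→sun] = [315, 567]
r6 m[φ1→sprk] = [378, 432]
r6 m[φ2→cld] = [5292, 11907]
r6 m[φ2→sprk] = [63, 42]
r6 m[φ2→ice] = [1701, 756]
r6 m[φ3→wind] = [567, 405]
r6 m[φ3→ice] = [7, 7]
r6 m[φ4→fog] = [2, 2]
r6 m[φ5→sun] = [4, 3]
r6 m[fog→φ0] = [2, 2]
r6 m[fog→φ4] = [1701, 1620]
r6 m[sun→φ0] = [1260, 1701]
r6 m[sun→φ1] = [72, 42]
r6 m[sun→φ5] = [5670, 7938]
r6 m[cld→φ2] = [1, 1]
r6 m[wind→φ3] = [1, 1]
r6 m[sprk→φ1] = [63, 42]
r6 m[sprk→φ2] = [378, 432]
r6 m[ice→φ2] = [7, 7]
r6 m[ice→φ3] = [1701, 756]
r7 m[φ0→fog] = [11907, 11340]
r7 m[φ0→sun] = [18, 14]
r7 m[φ1→sun] = [315, 567]
r7 m[φ1→sprk] = [378, 432]
r7 m[φ2→cld] = [10584, 23814]
r7 m[φ2→sprk] = [63, 42]
r7 m[φ2→ice] = [3402, 1512]
r7 m[φ3→wind] = [11907, 8505]
r7 m[φ3→ice] = [7, 7]
r7 m[φ4→fog] = [2, 2]
r7 m[φ5→sun] = [4, 3]
r7 m[fog→φ0] = [2, 2]
r7 m[fog→φ4] = [1701, 1620]
r7 m[sun→φ0] = [1260, 1701]
r7 m[sun→φ1] = [72, 42]
r7 m[sun→φ5] = [5670, 7938]
r7 m[cld→φ2] = [1, 1]
r7 m[wind→φ3] = [1, 1]
r7 m[sprk→φ1] = [63, 42]
r7 m[sprk→φ2] = [378, 432]
r7 m[ice→φ2] = [7, 7]
r7 m[ice→φ3] = [1701, 756]
r8 m[φ0→fog] = [11907, 11340]
r8 m[φ0→sun] = [18, 14]
r8 m[φ1→sun] = [315, 567]
r8 m[φ1→sprk] = [378, 432]
r8 m[φ2→cld] = [10584, 23814]
r8 m[φ2→sprk] = [63, 42]
r8 m[φ2→ice] = [3402, 1512]
r8 m[φ3→wind] = [11907, 8505]
r8 m[φ3→ice] = [7, 7]
r8 m[φ4→fog] = [2, 2]
r8 m[φ5→sun] = [4, 3]
r8 m[fog→φ0] = [2, 2]
r8 m[fog→φ4] = [11907, 11340]
r8 m[sun→φ0] = [1260, 1701]
r8 m[sun→φ1] = [72, 42]
r8 m[sun→φ5] = [5670, 7938]
r8 m[cld→φ2] = [1, 1]
r8 m[wind→φ3] = [1, 1]
r8 m[sprk→φ1] = [63, 42]
r8 m[sprk→φ2] = [378, 432]
r8 m[ice→φ2] = [7, 7]
r8 m[ice→φ3] = [3402, 1512]
r9 m[φ0→fog] = [11907, 11340]
r9 m[φ0→sun] = [18, 14]
r9 m[φ1→sun] = [315, 567]
r9 m[φ1→sprk] = [378, 432]
r9 m[φ2→cld] = [10584, 23814]
r9 m[φ2→sprk] = [63, 42]
r9 m[φ2→ice] = [3402, 1512]
r9 m[φ3→wind] = [23814, 17010]
r9 m[φ3→ice] = [7, 7]
r9 m[φ4→fog] = [2, 2]
r9 m[φ5→sun] = [4, 3]
r9 m[fog→φ0] = [2, 2]
r9 m[fog→φ4] = [11907, 11340]
r9 m[sun→φ0] = [1260, 1701]
r9 m[sun→φ1] = [72, 42]
r9 m[sun→φ5] = [5670, 7938]
r9 m[cld→φ2] = [1, 1]
r9 m[wind→φ3] = [1, 1]
r9 m[sprk→φ1] = [63, 42]
r9 m[sprk→φ2] = [378, 432]
r9 m[ice→φ2] = [7, 7]
r9 m[ice→φ3] = [3402, 1512]
r10 m[φ0→fog] = [11907, 11340]
r10 m[φ0→sun] = [18, 14]
r10 m[φ1→sun] = [315, 567]
r10 m[φ1→sprk] = [378, 432]
r10 m[φ2→cld] = [10584, 23814]
r10 m[φ2→sprk] = [63, 42]
r10 m[φ2→ice] = [3402, 1512]
r10 m[φ3→wind] = [23814, 17010]
r10 m[φ3→ice] = [7, 7]
r10 m[φ4→fog] = [2, 2]
r10 m[φ5→sun] = [4, 3]
r10 m[fog→φ0] = [2, 2]
r10 m[fog→φ4] = [11907, 11340]
r10 m[sun→φ0] = [1260, 1701]
r10 m[sun→φ1] = [72, 42]
r10 m[sun→φ5] = [5670, 7938]
r10 m[cld→φ2] = [1, 1]
r10 m[wind→φ3] = [1, 1]
r10 m[sprk→φ1] = [63, 42]
r10 m[sprk→φ2] = [378, 432]
r10 m[ice→φ2] = [7, 7]
r10 m[ice→φ3] = [3402, 1512]
fixed point reached at round 10
traceback from fog: (fog=0, sun=1, cld=1, wind=0, sprk=0, ice=0), score=23814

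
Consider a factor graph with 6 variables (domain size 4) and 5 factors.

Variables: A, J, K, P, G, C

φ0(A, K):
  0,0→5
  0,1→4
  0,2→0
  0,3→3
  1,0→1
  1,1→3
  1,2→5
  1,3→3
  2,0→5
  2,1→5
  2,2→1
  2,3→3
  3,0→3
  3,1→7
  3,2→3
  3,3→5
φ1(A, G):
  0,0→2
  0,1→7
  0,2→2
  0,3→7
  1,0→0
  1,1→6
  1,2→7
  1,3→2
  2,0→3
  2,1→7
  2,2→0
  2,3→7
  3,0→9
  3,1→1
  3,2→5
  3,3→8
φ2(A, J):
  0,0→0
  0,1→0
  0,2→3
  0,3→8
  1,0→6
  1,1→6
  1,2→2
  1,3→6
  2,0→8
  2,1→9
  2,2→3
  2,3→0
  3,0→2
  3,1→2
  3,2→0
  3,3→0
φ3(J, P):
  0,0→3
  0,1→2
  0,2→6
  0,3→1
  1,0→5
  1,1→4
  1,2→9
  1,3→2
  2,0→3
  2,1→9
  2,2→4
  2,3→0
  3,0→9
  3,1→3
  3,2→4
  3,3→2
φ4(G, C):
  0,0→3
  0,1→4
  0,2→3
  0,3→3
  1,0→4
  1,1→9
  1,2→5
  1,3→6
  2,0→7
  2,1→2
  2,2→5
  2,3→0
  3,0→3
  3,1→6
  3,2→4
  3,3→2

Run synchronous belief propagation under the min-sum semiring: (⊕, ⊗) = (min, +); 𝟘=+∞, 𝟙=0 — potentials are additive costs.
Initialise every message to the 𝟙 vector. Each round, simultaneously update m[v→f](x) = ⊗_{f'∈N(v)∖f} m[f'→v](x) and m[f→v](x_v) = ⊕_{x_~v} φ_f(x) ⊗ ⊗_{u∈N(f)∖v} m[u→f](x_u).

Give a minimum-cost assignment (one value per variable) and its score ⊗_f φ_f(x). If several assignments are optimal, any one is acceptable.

init: all messages = 𝟙 over 4 values
r1 m[φ0→A] = [0, 1, 1, 3]
r1 m[φ0→K] = [1, 3, 0, 3]
r1 m[φ1→A] = [2, 0, 0, 1]
r1 m[φ1→G] = [0, 1, 0, 2]
r1 m[φ2→A] = [0, 2, 0, 0]
r1 m[φ2→J] = [0, 0, 0, 0]
r1 m[φ3→J] = [1, 2, 0, 2]
r1 m[φ3→P] = [3, 2, 4, 0]
r1 m[φ4→G] = [3, 4, 0, 2]
r1 m[φ4→C] = [3, 2, 3, 0]
r1 m[A→φ0] = [0, 0, 0, 0]
r1 m[A→φ1] = [0, 0, 0, 0]
r1 m[A→φ2] = [0, 0, 0, 0]
r1 m[J→φ2] = [0, 0, 0, 0]
r1 m[J→φ3] = [0, 0, 0, 0]
r1 m[K→φ0] = [0, 0, 0, 0]
r1 m[P→φ3] = [0, 0, 0, 0]
r1 m[G→φ1] = [0, 0, 0, 0]
r1 m[G→φ4] = [0, 0, 0, 0]
r1 m[C→φ4] = [0, 0, 0, 0]
r2 m[φ0→A] = [0, 1, 1, 3]
r2 m[φ0→K] = [1, 3, 0, 3]
r2 m[φ1→A] = [2, 0, 0, 1]
r2 m[φ1→G] = [0, 1, 0, 2]
r2 m[φ2→A] = [0, 2, 0, 0]
r2 m[φ2→J] = [0, 0, 0, 0]
r2 m[φ3→J] = [1, 2, 0, 2]
r2 m[φ3→P] = [3, 2, 4, 0]
r2 m[φ4→G] = [3, 4, 0, 2]
r2 m[φ4→C] = [3, 2, 3, 0]
r2 m[A→φ0] = [2, 2, 0, 1]
r2 m[A→φ1] = [0, 3, 1, 3]
r2 m[A→φ2] = [2, 1, 1, 4]
r2 m[J→φ2] = [1, 2, 0, 2]
r2 m[J→φ3] = [0, 0, 0, 0]
r2 m[K→φ0] = [0, 0, 0, 0]
r2 m[P→φ3] = [0, 0, 0, 0]
r2 m[G→φ1] = [3, 4, 0, 2]
r2 m[G→φ4] = [0, 1, 0, 2]
r2 m[C→φ4] = [0, 0, 0, 0]
r3 m[φ0→A] = [0, 1, 1, 3]
r3 m[φ0→K] = [3, 5, 1, 3]
r3 m[φ1→A] = [2, 3, 0, 5]
r3 m[φ1→G] = [2, 4, 1, 5]
r3 m[φ2→A] = [1, 2, 2, 0]
r3 m[φ2→J] = [2, 2, 3, 1]
r3 m[φ3→J] = [1, 2, 0, 2]
r3 m[φ3→P] = [3, 2, 4, 0]
r3 m[φ4→G] = [3, 4, 0, 2]
r3 m[φ4→C] = [3, 2, 3, 0]
r3 m[A→φ0] = [2, 2, 0, 1]
r3 m[A→φ1] = [0, 3, 1, 3]
r3 m[A→φ2] = [2, 1, 1, 4]
r3 m[J→φ2] = [1, 2, 0, 2]
r3 m[J→φ3] = [0, 0, 0, 0]
r3 m[K→φ0] = [0, 0, 0, 0]
r3 m[P→φ3] = [0, 0, 0, 0]
r3 m[G→φ1] = [3, 4, 0, 2]
r3 m[G→φ4] = [0, 1, 0, 2]
r3 m[C→φ4] = [0, 0, 0, 0]
r4 m[φ0→A] = [0, 1, 1, 3]
r4 m[φ0→K] = [3, 5, 1, 3]
r4 m[φ1→A] = [2, 3, 0, 5]
r4 m[φ1→G] = [2, 4, 1, 5]
r4 m[φ2→A] = [1, 2, 2, 0]
r4 m[φ2→J] = [2, 2, 3, 1]
r4 m[φ3→J] = [1, 2, 0, 2]
r4 m[φ3→P] = [3, 2, 4, 0]
r4 m[φ4→G] = [3, 4, 0, 2]
r4 m[φ4→C] = [3, 2, 3, 0]
r4 m[A→φ0] = [3, 5, 2, 5]
r4 m[A→φ1] = [1, 3, 3, 3]
r4 m[A→φ2] = [2, 4, 1, 8]
r4 m[J→φ2] = [1, 2, 0, 2]
r4 m[J→φ3] = [2, 2, 3, 1]
r4 m[K→φ0] = [0, 0, 0, 0]
r4 m[P→φ3] = [0, 0, 0, 0]
r4 m[G→φ1] = [3, 4, 0, 2]
r4 m[G→φ4] = [2, 4, 1, 5]
r4 m[C→φ4] = [0, 0, 0, 0]
r5 m[φ0→A] = [0, 1, 1, 3]
r5 m[φ0→K] = [6, 7, 3, 5]
r5 m[φ1→A] = [2, 3, 0, 5]
r5 m[φ1→G] = [3, 4, 3, 5]
r5 m[φ2→A] = [1, 2, 2, 0]
r5 m[φ2→J] = [2, 2, 4, 1]
r5 m[φ3→J] = [1, 2, 0, 2]
r5 m[φ3→P] = [5, 4, 5, 3]
r5 m[φ4→G] = [3, 4, 0, 2]
r5 m[φ4→C] = [5, 3, 5, 1]
r5 m[A→φ0] = [3, 5, 2, 5]
r5 m[A→φ1] = [1, 3, 3, 3]
r5 m[A→φ2] = [2, 4, 1, 8]
r5 m[J→φ2] = [1, 2, 0, 2]
r5 m[J→φ3] = [2, 2, 3, 1]
r5 m[K→φ0] = [0, 0, 0, 0]
r5 m[P→φ3] = [0, 0, 0, 0]
r5 m[G→φ1] = [3, 4, 0, 2]
r5 m[G→φ4] = [2, 4, 1, 5]
r5 m[C→φ4] = [0, 0, 0, 0]
r6 m[φ0→A] = [0, 1, 1, 3]
r6 m[φ0→K] = [6, 7, 3, 5]
r6 m[φ1→A] = [2, 3, 0, 5]
r6 m[φ1→G] = [3, 4, 3, 5]
r6 m[φ2→A] = [1, 2, 2, 0]
r6 m[φ2→J] = [2, 2, 4, 1]
r6 m[φ3→J] = [1, 2, 0, 2]
r6 m[φ3→P] = [5, 4, 5, 3]
r6 m[φ4→G] = [3, 4, 0, 2]
r6 m[φ4→C] = [5, 3, 5, 1]
r6 m[A→φ0] = [3, 5, 2, 5]
r6 m[A→φ1] = [1, 3, 3, 3]
r6 m[A→φ2] = [2, 4, 1, 8]
r6 m[J→φ2] = [1, 2, 0, 2]
r6 m[J→φ3] = [2, 2, 4, 1]
r6 m[K→φ0] = [0, 0, 0, 0]
r6 m[P→φ3] = [0, 0, 0, 0]
r6 m[G→φ1] = [3, 4, 0, 2]
r6 m[G→φ4] = [3, 4, 3, 5]
r6 m[C→φ4] = [0, 0, 0, 0]
r7 m[φ0→A] = [0, 1, 1, 3]
r7 m[φ0→K] = [6, 7, 3, 5]
r7 m[φ1→A] = [2, 3, 0, 5]
r7 m[φ1→G] = [3, 4, 3, 5]
r7 m[φ2→A] = [1, 2, 2, 0]
r7 m[φ2→J] = [2, 2, 4, 1]
r7 m[φ3→J] = [1, 2, 0, 2]
r7 m[φ3→P] = [5, 4, 5, 3]
r7 m[φ4→G] = [3, 4, 0, 2]
r7 m[φ4→C] = [6, 5, 6, 3]
r7 m[A→φ0] = [3, 5, 2, 5]
r7 m[A→φ1] = [1, 3, 3, 3]
r7 m[A→φ2] = [2, 4, 1, 8]
r7 m[J→φ2] = [1, 2, 0, 2]
r7 m[J→φ3] = [2, 2, 4, 1]
r7 m[K→φ0] = [0, 0, 0, 0]
r7 m[P→φ3] = [0, 0, 0, 0]
r7 m[G→φ1] = [3, 4, 0, 2]
r7 m[G→φ4] = [3, 4, 3, 5]
r7 m[C→φ4] = [0, 0, 0, 0]
r8 m[φ0→A] = [0, 1, 1, 3]
r8 m[φ0→K] = [6, 7, 3, 5]
r8 m[φ1→A] = [2, 3, 0, 5]
r8 m[φ1→G] = [3, 4, 3, 5]
r8 m[φ2→A] = [1, 2, 2, 0]
r8 m[φ2→J] = [2, 2, 4, 1]
r8 m[φ3→J] = [1, 2, 0, 2]
r8 m[φ3→P] = [5, 4, 5, 3]
r8 m[φ4→G] = [3, 4, 0, 2]
r8 m[φ4→C] = [6, 5, 6, 3]
r8 m[A→φ0] = [3, 5, 2, 5]
r8 m[A→φ1] = [1, 3, 3, 3]
r8 m[A→φ2] = [2, 4, 1, 8]
r8 m[J→φ2] = [1, 2, 0, 2]
r8 m[J→φ3] = [2, 2, 4, 1]
r8 m[K→φ0] = [0, 0, 0, 0]
r8 m[P→φ3] = [0, 0, 0, 0]
r8 m[G→φ1] = [3, 4, 0, 2]
r8 m[G→φ4] = [3, 4, 3, 5]
r8 m[C→φ4] = [0, 0, 0, 0]
fixed point reached at round 8
traceback from A: (A=0, J=0, K=2, P=3, G=2, C=3), score=3

assignment: (A=0, J=0, K=2, P=3, G=2, C=3); score = 3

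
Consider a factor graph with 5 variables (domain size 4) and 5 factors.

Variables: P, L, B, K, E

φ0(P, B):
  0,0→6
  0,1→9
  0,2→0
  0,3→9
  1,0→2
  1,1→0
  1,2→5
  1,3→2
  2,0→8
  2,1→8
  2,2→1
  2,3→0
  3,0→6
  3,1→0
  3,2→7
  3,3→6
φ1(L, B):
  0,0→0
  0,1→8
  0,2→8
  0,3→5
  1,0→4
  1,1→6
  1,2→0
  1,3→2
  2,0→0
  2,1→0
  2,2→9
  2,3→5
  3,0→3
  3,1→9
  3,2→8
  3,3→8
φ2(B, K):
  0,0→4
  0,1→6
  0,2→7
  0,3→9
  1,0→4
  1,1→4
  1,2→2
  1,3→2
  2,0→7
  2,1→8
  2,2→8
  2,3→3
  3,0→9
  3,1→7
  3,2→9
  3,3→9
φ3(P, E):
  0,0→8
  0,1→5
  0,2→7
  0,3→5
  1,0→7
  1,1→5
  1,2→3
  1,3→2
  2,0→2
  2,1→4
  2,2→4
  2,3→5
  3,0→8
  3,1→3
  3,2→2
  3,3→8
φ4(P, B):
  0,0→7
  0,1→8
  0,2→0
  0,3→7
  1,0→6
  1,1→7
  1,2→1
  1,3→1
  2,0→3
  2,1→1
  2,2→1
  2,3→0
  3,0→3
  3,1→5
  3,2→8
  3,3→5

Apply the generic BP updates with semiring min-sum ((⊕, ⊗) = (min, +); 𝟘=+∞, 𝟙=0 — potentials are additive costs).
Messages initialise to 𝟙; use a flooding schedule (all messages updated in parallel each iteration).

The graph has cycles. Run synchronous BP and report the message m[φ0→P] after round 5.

message @ round 5 = [6, 5, 7, 5]

init: all messages = 𝟙 over 4 values
r1 m[φ0→P] = [0, 0, 0, 0]
r1 m[φ0→B] = [2, 0, 0, 0]
r1 m[φ1→L] = [0, 0, 0, 3]
r1 m[φ1→B] = [0, 0, 0, 2]
r1 m[φ2→B] = [4, 2, 3, 7]
r1 m[φ2→K] = [4, 4, 2, 2]
r1 m[φ3→P] = [5, 2, 2, 2]
r1 m[φ3→E] = [2, 3, 2, 2]
r1 m[φ4→P] = [0, 1, 0, 3]
r1 m[φ4→B] = [3, 1, 0, 0]
r1 m[P→φ0] = [0, 0, 0, 0]
r1 m[P→φ3] = [0, 0, 0, 0]
r1 m[P→φ4] = [0, 0, 0, 0]
r1 m[L→φ1] = [0, 0, 0, 0]
r1 m[B→φ0] = [0, 0, 0, 0]
r1 m[B→φ1] = [0, 0, 0, 0]
r1 m[B→φ2] = [0, 0, 0, 0]
r1 m[B→φ4] = [0, 0, 0, 0]
r1 m[K→φ2] = [0, 0, 0, 0]
r1 m[E→φ3] = [0, 0, 0, 0]
r2 m[φ0→P] = [0, 0, 0, 0]
r2 m[φ0→B] = [2, 0, 0, 0]
r2 m[φ1→L] = [0, 0, 0, 3]
r2 m[φ1→B] = [0, 0, 0, 2]
r2 m[φ2→B] = [4, 2, 3, 7]
r2 m[φ2→K] = [4, 4, 2, 2]
r2 m[φ3→P] = [5, 2, 2, 2]
r2 m[φ3→E] = [2, 3, 2, 2]
r2 m[φ4→P] = [0, 1, 0, 3]
r2 m[φ4→B] = [3, 1, 0, 0]
r2 m[P→φ0] = [5, 3, 2, 5]
r2 m[P→φ3] = [0, 1, 0, 3]
r2 m[P→φ4] = [5, 2, 2, 2]
r2 m[L→φ1] = [0, 0, 0, 0]
r2 m[B→φ0] = [7, 3, 3, 9]
r2 m[B→φ1] = [9, 3, 3, 7]
r2 m[B→φ2] = [5, 1, 0, 2]
r2 m[B→φ4] = [6, 2, 3, 9]
r2 m[K→φ2] = [0, 0, 0, 0]
r2 m[E→φ3] = [0, 0, 0, 0]
r3 m[φ0→P] = [3, 3, 4, 3]
r3 m[φ0→B] = [5, 3, 3, 2]
r3 m[φ1→L] = [9, 3, 3, 11]
r3 m[φ1→B] = [0, 0, 0, 2]
r3 m[φ2→B] = [4, 2, 3, 7]
r3 m[φ2→K] = [5, 5, 3, 3]
r3 m[φ3→P] = [5, 2, 2, 2]
r3 m[φ3→E] = [2, 4, 4, 3]
r3 m[φ4→P] = [3, 4, 3, 7]
r3 m[φ4→B] = [5, 3, 3, 2]
r3 m[P→φ0] = [5, 3, 2, 5]
r3 m[P→φ3] = [0, 1, 0, 3]
r3 m[P→φ4] = [5, 2, 2, 2]
r3 m[L→φ1] = [0, 0, 0, 0]
r3 m[B→φ0] = [7, 3, 3, 9]
r3 m[B→φ1] = [9, 3, 3, 7]
r3 m[B→φ2] = [5, 1, 0, 2]
r3 m[B→φ4] = [6, 2, 3, 9]
r3 m[K→φ2] = [0, 0, 0, 0]
r3 m[E→φ3] = [0, 0, 0, 0]
r4 m[φ0→P] = [3, 3, 4, 3]
r4 m[φ0→B] = [5, 3, 3, 2]
r4 m[φ1→L] = [9, 3, 3, 11]
r4 m[φ1→B] = [0, 0, 0, 2]
r4 m[φ2→B] = [4, 2, 3, 7]
r4 m[φ2→K] = [5, 5, 3, 3]
r4 m[φ3→P] = [5, 2, 2, 2]
r4 m[φ3→E] = [2, 4, 4, 3]
r4 m[φ4→P] = [3, 4, 3, 7]
r4 m[φ4→B] = [5, 3, 3, 2]
r4 m[P→φ0] = [8, 6, 5, 9]
r4 m[P→φ3] = [6, 7, 7, 10]
r4 m[P→φ4] = [8, 5, 6, 5]
r4 m[L→φ1] = [0, 0, 0, 0]
r4 m[B→φ0] = [9, 5, 6, 11]
r4 m[B→φ1] = [14, 8, 9, 11]
r4 m[B→φ2] = [10, 6, 6, 6]
r4 m[B→φ4] = [9, 5, 6, 11]
r4 m[K→φ2] = [0, 0, 0, 0]
r4 m[E→φ3] = [0, 0, 0, 0]
r5 m[φ0→P] = [6, 5, 7, 5]
r5 m[φ0→B] = [8, 6, 6, 5]
r5 m[φ1→L] = [14, 9, 8, 17]
r5 m[φ1→B] = [0, 0, 0, 2]
r5 m[φ2→B] = [4, 2, 3, 7]
r5 m[φ2→K] = [10, 10, 8, 8]
r5 m[φ3→P] = [5, 2, 2, 2]
r5 m[φ3→E] = [9, 11, 10, 9]
r5 m[φ4→P] = [6, 7, 6, 10]
r5 m[φ4→B] = [8, 7, 6, 6]
r5 m[P→φ0] = [8, 6, 5, 9]
r5 m[P→φ3] = [6, 7, 7, 10]
r5 m[P→φ4] = [8, 5, 6, 5]
r5 m[L→φ1] = [0, 0, 0, 0]
r5 m[B→φ0] = [9, 5, 6, 11]
r5 m[B→φ1] = [14, 8, 9, 11]
r5 m[B→φ2] = [10, 6, 6, 6]
r5 m[B→φ4] = [9, 5, 6, 11]
r5 m[K→φ2] = [0, 0, 0, 0]
r5 m[E→φ3] = [0, 0, 0, 0]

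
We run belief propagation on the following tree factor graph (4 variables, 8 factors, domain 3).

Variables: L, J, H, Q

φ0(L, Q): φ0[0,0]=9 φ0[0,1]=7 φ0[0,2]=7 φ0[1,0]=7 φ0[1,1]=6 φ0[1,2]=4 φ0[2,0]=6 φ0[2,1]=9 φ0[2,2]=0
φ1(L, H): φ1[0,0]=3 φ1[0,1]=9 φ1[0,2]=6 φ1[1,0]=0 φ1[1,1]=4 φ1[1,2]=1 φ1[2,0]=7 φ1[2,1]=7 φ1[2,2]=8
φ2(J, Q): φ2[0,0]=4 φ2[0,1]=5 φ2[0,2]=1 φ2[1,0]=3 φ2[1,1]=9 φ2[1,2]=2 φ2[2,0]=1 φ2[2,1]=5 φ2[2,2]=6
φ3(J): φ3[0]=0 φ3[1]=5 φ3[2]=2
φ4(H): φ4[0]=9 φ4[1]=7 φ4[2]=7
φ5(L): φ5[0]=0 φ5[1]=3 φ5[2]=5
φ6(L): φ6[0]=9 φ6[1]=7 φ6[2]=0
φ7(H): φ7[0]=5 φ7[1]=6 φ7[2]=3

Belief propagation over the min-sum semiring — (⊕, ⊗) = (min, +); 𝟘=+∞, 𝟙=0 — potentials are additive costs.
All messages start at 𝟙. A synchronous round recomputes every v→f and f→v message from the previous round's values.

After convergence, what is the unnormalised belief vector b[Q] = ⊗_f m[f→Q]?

b[Q] = [31, 32, 24]

init: all messages = 𝟙 over 3 values
r1 m[φ0→L] = [7, 4, 0]
r1 m[φ0→Q] = [6, 6, 0]
r1 m[φ1→L] = [3, 0, 7]
r1 m[φ1→H] = [0, 4, 1]
r1 m[φ2→J] = [1, 2, 1]
r1 m[φ2→Q] = [1, 5, 1]
r1 m[φ3→J] = [0, 5, 2]
r1 m[φ4→H] = [9, 7, 7]
r1 m[φ5→L] = [0, 3, 5]
r1 m[φ6→L] = [9, 7, 0]
r1 m[φ7→H] = [5, 6, 3]
r1 m[L→φ0] = [0, 0, 0]
r1 m[L→φ1] = [0, 0, 0]
r1 m[L→φ5] = [0, 0, 0]
r1 m[L→φ6] = [0, 0, 0]
r1 m[J→φ2] = [0, 0, 0]
r1 m[J→φ3] = [0, 0, 0]
r1 m[H→φ1] = [0, 0, 0]
r1 m[H→φ4] = [0, 0, 0]
r1 m[H→φ7] = [0, 0, 0]
r1 m[Q→φ0] = [0, 0, 0]
r1 m[Q→φ2] = [0, 0, 0]
r2 m[φ0→L] = [7, 4, 0]
r2 m[φ0→Q] = [6, 6, 0]
r2 m[φ1→L] = [3, 0, 7]
r2 m[φ1→H] = [0, 4, 1]
r2 m[φ2→J] = [1, 2, 1]
r2 m[φ2→Q] = [1, 5, 1]
r2 m[φ3→J] = [0, 5, 2]
r2 m[φ4→H] = [9, 7, 7]
r2 m[φ5→L] = [0, 3, 5]
r2 m[φ6→L] = [9, 7, 0]
r2 m[φ7→H] = [5, 6, 3]
r2 m[L→φ0] = [12, 10, 12]
r2 m[L→φ1] = [16, 14, 5]
r2 m[L→φ5] = [19, 11, 7]
r2 m[L→φ6] = [10, 7, 12]
r2 m[J→φ2] = [0, 5, 2]
r2 m[J→φ3] = [1, 2, 1]
r2 m[H→φ1] = [14, 13, 10]
r2 m[H→φ4] = [5, 10, 4]
r2 m[H→φ7] = [9, 11, 8]
r2 m[Q→φ0] = [1, 5, 1]
r2 m[Q→φ2] = [6, 6, 0]
r3 m[φ0→L] = [8, 5, 1]
r3 m[φ0→Q] = [17, 16, 12]
r3 m[φ1→L] = [16, 11, 18]
r3 m[φ1→H] = [12, 12, 13]
r3 m[φ2→J] = [1, 2, 6]
r3 m[φ2→Q] = [3, 5, 1]
r3 m[φ3→J] = [0, 5, 2]
r3 m[φ4→H] = [9, 7, 7]
r3 m[φ5→L] = [0, 3, 5]
r3 m[φ6→L] = [9, 7, 0]
r3 m[φ7→H] = [5, 6, 3]
r3 m[L→φ0] = [12, 10, 12]
r3 m[L→φ1] = [16, 14, 5]
r3 m[L→φ5] = [19, 11, 7]
r3 m[L→φ6] = [10, 7, 12]
r3 m[J→φ2] = [0, 5, 2]
r3 m[J→φ3] = [1, 2, 1]
r3 m[H→φ1] = [14, 13, 10]
r3 m[H→φ4] = [5, 10, 4]
r3 m[H→φ7] = [9, 11, 8]
r3 m[Q→φ0] = [1, 5, 1]
r3 m[Q→φ2] = [6, 6, 0]
r4 m[φ0→L] = [8, 5, 1]
r4 m[φ0→Q] = [17, 16, 12]
r4 m[φ1→L] = [16, 11, 18]
r4 m[φ1→H] = [12, 12, 13]
r4 m[φ2→J] = [1, 2, 6]
r4 m[φ2→Q] = [3, 5, 1]
r4 m[φ3→J] = [0, 5, 2]
r4 m[φ4→H] = [9, 7, 7]
r4 m[φ5→L] = [0, 3, 5]
r4 m[φ6→L] = [9, 7, 0]
r4 m[φ7→H] = [5, 6, 3]
r4 m[L→φ0] = [25, 21, 23]
r4 m[L→φ1] = [17, 15, 6]
r4 m[L→φ5] = [33, 23, 19]
r4 m[L→φ6] = [24, 19, 24]
r4 m[J→φ2] = [0, 5, 2]
r4 m[J→φ3] = [1, 2, 6]
r4 m[H→φ1] = [14, 13, 10]
r4 m[H→φ4] = [17, 18, 16]
r4 m[H→φ7] = [21, 19, 20]
r4 m[Q→φ0] = [3, 5, 1]
r4 m[Q→φ2] = [17, 16, 12]
r5 m[φ0→L] = [8, 5, 1]
r5 m[φ0→Q] = [28, 27, 23]
r5 m[φ1→L] = [16, 11, 18]
r5 m[φ1→H] = [13, 13, 14]
r5 m[φ2→J] = [13, 14, 18]
r5 m[φ2→Q] = [3, 5, 1]
r5 m[φ3→J] = [0, 5, 2]
r5 m[φ4→H] = [9, 7, 7]
r5 m[φ5→L] = [0, 3, 5]
r5 m[φ6→L] = [9, 7, 0]
r5 m[φ7→H] = [5, 6, 3]
r5 m[L→φ0] = [25, 21, 23]
r5 m[L→φ1] = [17, 15, 6]
r5 m[L→φ5] = [33, 23, 19]
r5 m[L→φ6] = [24, 19, 24]
r5 m[J→φ2] = [0, 5, 2]
r5 m[J→φ3] = [1, 2, 6]
r5 m[H→φ1] = [14, 13, 10]
r5 m[H→φ4] = [17, 18, 16]
r5 m[H→φ7] = [21, 19, 20]
r5 m[Q→φ0] = [3, 5, 1]
r5 m[Q→φ2] = [17, 16, 12]
r6 m[φ0→L] = [8, 5, 1]
r6 m[φ0→Q] = [28, 27, 23]
r6 m[φ1→L] = [16, 11, 18]
r6 m[φ1→H] = [13, 13, 14]
r6 m[φ2→J] = [13, 14, 18]
r6 m[φ2→Q] = [3, 5, 1]
r6 m[φ3→J] = [0, 5, 2]
r6 m[φ4→H] = [9, 7, 7]
r6 m[φ5→L] = [0, 3, 5]
r6 m[φ6→L] = [9, 7, 0]
r6 m[φ7→H] = [5, 6, 3]
r6 m[L→φ0] = [25, 21, 23]
r6 m[L→φ1] = [17, 15, 6]
r6 m[L→φ5] = [33, 23, 19]
r6 m[L→φ6] = [24, 19, 24]
r6 m[J→φ2] = [0, 5, 2]
r6 m[J→φ3] = [13, 14, 18]
r6 m[H→φ1] = [14, 13, 10]
r6 m[H→φ4] = [18, 19, 17]
r6 m[H→φ7] = [22, 20, 21]
r6 m[Q→φ0] = [3, 5, 1]
r6 m[Q→φ2] = [28, 27, 23]
r7 m[φ0→L] = [8, 5, 1]
r7 m[φ0→Q] = [28, 27, 23]
r7 m[φ1→L] = [16, 11, 18]
r7 m[φ1→H] = [13, 13, 14]
r7 m[φ2→J] = [24, 25, 29]
r7 m[φ2→Q] = [3, 5, 1]
r7 m[φ3→J] = [0, 5, 2]
r7 m[φ4→H] = [9, 7, 7]
r7 m[φ5→L] = [0, 3, 5]
r7 m[φ6→L] = [9, 7, 0]
r7 m[φ7→H] = [5, 6, 3]
r7 m[L→φ0] = [25, 21, 23]
r7 m[L→φ1] = [17, 15, 6]
r7 m[L→φ5] = [33, 23, 19]
r7 m[L→φ6] = [24, 19, 24]
r7 m[J→φ2] = [0, 5, 2]
r7 m[J→φ3] = [13, 14, 18]
r7 m[H→φ1] = [14, 13, 10]
r7 m[H→φ4] = [18, 19, 17]
r7 m[H→φ7] = [22, 20, 21]
r7 m[Q→φ0] = [3, 5, 1]
r7 m[Q→φ2] = [28, 27, 23]
r8 m[φ0→L] = [8, 5, 1]
r8 m[φ0→Q] = [28, 27, 23]
r8 m[φ1→L] = [16, 11, 18]
r8 m[φ1→H] = [13, 13, 14]
r8 m[φ2→J] = [24, 25, 29]
r8 m[φ2→Q] = [3, 5, 1]
r8 m[φ3→J] = [0, 5, 2]
r8 m[φ4→H] = [9, 7, 7]
r8 m[φ5→L] = [0, 3, 5]
r8 m[φ6→L] = [9, 7, 0]
r8 m[φ7→H] = [5, 6, 3]
r8 m[L→φ0] = [25, 21, 23]
r8 m[L→φ1] = [17, 15, 6]
r8 m[L→φ5] = [33, 23, 19]
r8 m[L→φ6] = [24, 19, 24]
r8 m[J→φ2] = [0, 5, 2]
r8 m[J→φ3] = [24, 25, 29]
r8 m[H→φ1] = [14, 13, 10]
r8 m[H→φ4] = [18, 19, 17]
r8 m[H→φ7] = [22, 20, 21]
r8 m[Q→φ0] = [3, 5, 1]
r8 m[Q→φ2] = [28, 27, 23]
r9 m[φ0→L] = [8, 5, 1]
r9 m[φ0→Q] = [28, 27, 23]
r9 m[φ1→L] = [16, 11, 18]
r9 m[φ1→H] = [13, 13, 14]
r9 m[φ2→J] = [24, 25, 29]
r9 m[φ2→Q] = [3, 5, 1]
r9 m[φ3→J] = [0, 5, 2]
r9 m[φ4→H] = [9, 7, 7]
r9 m[φ5→L] = [0, 3, 5]
r9 m[φ6→L] = [9, 7, 0]
r9 m[φ7→H] = [5, 6, 3]
r9 m[L→φ0] = [25, 21, 23]
r9 m[L→φ1] = [17, 15, 6]
r9 m[L→φ5] = [33, 23, 19]
r9 m[L→φ6] = [24, 19, 24]
r9 m[J→φ2] = [0, 5, 2]
r9 m[J→φ3] = [24, 25, 29]
r9 m[H→φ1] = [14, 13, 10]
r9 m[H→φ4] = [18, 19, 17]
r9 m[H→φ7] = [22, 20, 21]
r9 m[Q→φ0] = [3, 5, 1]
r9 m[Q→φ2] = [28, 27, 23]
fixed point reached at round 9
b[Q] = ⊗ incoming = [31, 32, 24]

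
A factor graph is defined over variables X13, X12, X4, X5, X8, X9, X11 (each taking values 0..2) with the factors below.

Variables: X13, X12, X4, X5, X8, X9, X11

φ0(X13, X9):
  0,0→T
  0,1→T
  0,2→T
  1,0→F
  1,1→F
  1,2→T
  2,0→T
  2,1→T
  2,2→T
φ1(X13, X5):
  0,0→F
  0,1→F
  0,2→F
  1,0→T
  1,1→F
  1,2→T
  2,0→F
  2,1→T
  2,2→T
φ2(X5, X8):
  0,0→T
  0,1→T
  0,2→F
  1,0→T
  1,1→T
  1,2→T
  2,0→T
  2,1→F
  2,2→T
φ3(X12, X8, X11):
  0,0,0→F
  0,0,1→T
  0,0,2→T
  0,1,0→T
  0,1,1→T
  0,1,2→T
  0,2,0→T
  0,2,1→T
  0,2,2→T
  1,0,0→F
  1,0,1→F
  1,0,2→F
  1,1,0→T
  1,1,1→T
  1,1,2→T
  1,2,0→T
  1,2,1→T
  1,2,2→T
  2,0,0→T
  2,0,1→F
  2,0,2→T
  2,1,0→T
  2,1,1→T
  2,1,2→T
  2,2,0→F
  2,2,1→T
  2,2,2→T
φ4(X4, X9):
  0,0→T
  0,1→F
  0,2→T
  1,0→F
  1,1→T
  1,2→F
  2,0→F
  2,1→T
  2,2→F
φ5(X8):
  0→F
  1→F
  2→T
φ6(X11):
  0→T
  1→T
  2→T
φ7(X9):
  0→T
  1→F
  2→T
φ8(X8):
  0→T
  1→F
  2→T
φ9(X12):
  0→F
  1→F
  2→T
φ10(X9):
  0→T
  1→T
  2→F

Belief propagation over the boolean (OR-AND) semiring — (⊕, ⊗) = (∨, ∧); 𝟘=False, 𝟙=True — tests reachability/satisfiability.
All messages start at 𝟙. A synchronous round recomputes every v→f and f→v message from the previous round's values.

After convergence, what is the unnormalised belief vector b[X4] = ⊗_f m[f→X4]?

init: all messages = 𝟙 over 3 values
r1 m[φ0→X13] = [T, T, T]
r1 m[φ0→X9] = [T, T, T]
r1 m[φ1→X13] = [F, T, T]
r1 m[φ1→X5] = [T, T, T]
r1 m[φ2→X5] = [T, T, T]
r1 m[φ2→X8] = [T, T, T]
r1 m[φ3→X12] = [T, T, T]
r1 m[φ3→X8] = [T, T, T]
r1 m[φ3→X11] = [T, T, T]
r1 m[φ4→X4] = [T, T, T]
r1 m[φ4→X9] = [T, T, T]
r1 m[φ5→X8] = [F, F, T]
r1 m[φ6→X11] = [T, T, T]
r1 m[φ7→X9] = [T, F, T]
r1 m[φ8→X8] = [T, F, T]
r1 m[φ9→X12] = [F, F, T]
r1 m[φ10→X9] = [T, T, F]
r1 m[X13→φ0] = [T, T, T]
r1 m[X13→φ1] = [T, T, T]
r1 m[X12→φ3] = [T, T, T]
r1 m[X12→φ9] = [T, T, T]
r1 m[X4→φ4] = [T, T, T]
r1 m[X5→φ1] = [T, T, T]
r1 m[X5→φ2] = [T, T, T]
r1 m[X8→φ2] = [T, T, T]
r1 m[X8→φ3] = [T, T, T]
r1 m[X8→φ5] = [T, T, T]
r1 m[X8→φ8] = [T, T, T]
r1 m[X9→φ0] = [T, T, T]
r1 m[X9→φ4] = [T, T, T]
r1 m[X9→φ7] = [T, T, T]
r1 m[X9→φ10] = [T, T, T]
r1 m[X11→φ3] = [T, T, T]
r1 m[X11→φ6] = [T, T, T]
r2 m[φ0→X13] = [T, T, T]
r2 m[φ0→X9] = [T, T, T]
r2 m[φ1→X13] = [F, T, T]
r2 m[φ1→X5] = [T, T, T]
r2 m[φ2→X5] = [T, T, T]
r2 m[φ2→X8] = [T, T, T]
r2 m[φ3→X12] = [T, T, T]
r2 m[φ3→X8] = [T, T, T]
r2 m[φ3→X11] = [T, T, T]
r2 m[φ4→X4] = [T, T, T]
r2 m[φ4→X9] = [T, T, T]
r2 m[φ5→X8] = [F, F, T]
r2 m[φ6→X11] = [T, T, T]
r2 m[φ7→X9] = [T, F, T]
r2 m[φ8→X8] = [T, F, T]
r2 m[φ9→X12] = [F, F, T]
r2 m[φ10→X9] = [T, T, F]
r2 m[X13→φ0] = [F, T, T]
r2 m[X13→φ1] = [T, T, T]
r2 m[X12→φ3] = [F, F, T]
r2 m[X12→φ9] = [T, T, T]
r2 m[X4→φ4] = [T, T, T]
r2 m[X5→φ1] = [T, T, T]
r2 m[X5→φ2] = [T, T, T]
r2 m[X8→φ2] = [F, F, T]
r2 m[X8→φ3] = [F, F, T]
r2 m[X8→φ5] = [T, F, T]
r2 m[X8→φ8] = [F, F, T]
r2 m[X9→φ0] = [T, F, F]
r2 m[X9→φ4] = [T, F, F]
r2 m[X9→φ7] = [T, T, F]
r2 m[X9→φ10] = [T, F, T]
r2 m[X11→φ3] = [T, T, T]
r2 m[X11→φ6] = [T, T, T]
r3 m[φ0→X13] = [T, F, T]
r3 m[φ0→X9] = [T, T, T]
r3 m[φ1→X13] = [F, T, T]
r3 m[φ1→X5] = [T, T, T]
r3 m[φ2→X5] = [F, T, T]
r3 m[φ2→X8] = [T, T, T]
r3 m[φ3→X12] = [T, T, T]
r3 m[φ3→X8] = [T, T, T]
r3 m[φ3→X11] = [F, T, T]
r3 m[φ4→X4] = [T, F, F]
r3 m[φ4→X9] = [T, T, T]
r3 m[φ5→X8] = [F, F, T]
r3 m[φ6→X11] = [T, T, T]
r3 m[φ7→X9] = [T, F, T]
r3 m[φ8→X8] = [T, F, T]
r3 m[φ9→X12] = [F, F, T]
r3 m[φ10→X9] = [T, T, F]
r3 m[X13→φ0] = [F, T, T]
r3 m[X13→φ1] = [T, T, T]
r3 m[X12→φ3] = [F, F, T]
r3 m[X12→φ9] = [T, T, T]
r3 m[X4→φ4] = [T, T, T]
r3 m[X5→φ1] = [T, T, T]
r3 m[X5→φ2] = [T, T, T]
r3 m[X8→φ2] = [F, F, T]
r3 m[X8→φ3] = [F, F, T]
r3 m[X8→φ5] = [T, F, T]
r3 m[X8→φ8] = [F, F, T]
r3 m[X9→φ0] = [T, F, F]
r3 m[X9→φ4] = [T, F, F]
r3 m[X9→φ7] = [T, T, F]
r3 m[X9→φ10] = [T, F, T]
r3 m[X11→φ3] = [T, T, T]
r3 m[X11→φ6] = [T, T, T]
r4 m[φ0→X13] = [T, F, T]
r4 m[φ0→X9] = [T, T, T]
r4 m[φ1→X13] = [F, T, T]
r4 m[φ1→X5] = [T, T, T]
r4 m[φ2→X5] = [F, T, T]
r4 m[φ2→X8] = [T, T, T]
r4 m[φ3→X12] = [T, T, T]
r4 m[φ3→X8] = [T, T, T]
r4 m[φ3→X11] = [F, T, T]
r4 m[φ4→X4] = [T, F, F]
r4 m[φ4→X9] = [T, T, T]
r4 m[φ5→X8] = [F, F, T]
r4 m[φ6→X11] = [T, T, T]
r4 m[φ7→X9] = [T, F, T]
r4 m[φ8→X8] = [T, F, T]
r4 m[φ9→X12] = [F, F, T]
r4 m[φ10→X9] = [T, T, F]
r4 m[X13→φ0] = [F, T, T]
r4 m[X13→φ1] = [T, F, T]
r4 m[X12→φ3] = [F, F, T]
r4 m[X12→φ9] = [T, T, T]
r4 m[X4→φ4] = [T, T, T]
r4 m[X5→φ1] = [F, T, T]
r4 m[X5→φ2] = [T, T, T]
r4 m[X8→φ2] = [F, F, T]
r4 m[X8→φ3] = [F, F, T]
r4 m[X8→φ5] = [T, F, T]
r4 m[X8→φ8] = [F, F, T]
r4 m[X9→φ0] = [T, F, F]
r4 m[X9→φ4] = [T, F, F]
r4 m[X9→φ7] = [T, T, F]
r4 m[X9→φ10] = [T, F, T]
r4 m[X11→φ3] = [T, T, T]
r4 m[X11→φ6] = [F, T, T]
r5 m[φ0→X13] = [T, F, T]
r5 m[φ0→X9] = [T, T, T]
r5 m[φ1→X13] = [F, T, T]
r5 m[φ1→X5] = [F, T, T]
r5 m[φ2→X5] = [F, T, T]
r5 m[φ2→X8] = [T, T, T]
r5 m[φ3→X12] = [T, T, T]
r5 m[φ3→X8] = [T, T, T]
r5 m[φ3→X11] = [F, T, T]
r5 m[φ4→X4] = [T, F, F]
r5 m[φ4→X9] = [T, T, T]
r5 m[φ5→X8] = [F, F, T]
r5 m[φ6→X11] = [T, T, T]
r5 m[φ7→X9] = [T, F, T]
r5 m[φ8→X8] = [T, F, T]
r5 m[φ9→X12] = [F, F, T]
r5 m[φ10→X9] = [T, T, F]
r5 m[X13→φ0] = [F, T, T]
r5 m[X13→φ1] = [T, F, T]
r5 m[X12→φ3] = [F, F, T]
r5 m[X12→φ9] = [T, T, T]
r5 m[X4→φ4] = [T, T, T]
r5 m[X5→φ1] = [F, T, T]
r5 m[X5→φ2] = [T, T, T]
r5 m[X8→φ2] = [F, F, T]
r5 m[X8→φ3] = [F, F, T]
r5 m[X8→φ5] = [T, F, T]
r5 m[X8→φ8] = [F, F, T]
r5 m[X9→φ0] = [T, F, F]
r5 m[X9→φ4] = [T, F, F]
r5 m[X9→φ7] = [T, T, F]
r5 m[X9→φ10] = [T, F, T]
r5 m[X11→φ3] = [T, T, T]
r5 m[X11→φ6] = [F, T, T]
r6 m[φ0→X13] = [T, F, T]
r6 m[φ0→X9] = [T, T, T]
r6 m[φ1→X13] = [F, T, T]
r6 m[φ1→X5] = [F, T, T]
r6 m[φ2→X5] = [F, T, T]
r6 m[φ2→X8] = [T, T, T]
r6 m[φ3→X12] = [T, T, T]
r6 m[φ3→X8] = [T, T, T]
r6 m[φ3→X11] = [F, T, T]
r6 m[φ4→X4] = [T, F, F]
r6 m[φ4→X9] = [T, T, T]
r6 m[φ5→X8] = [F, F, T]
r6 m[φ6→X11] = [T, T, T]
r6 m[φ7→X9] = [T, F, T]
r6 m[φ8→X8] = [T, F, T]
r6 m[φ9→X12] = [F, F, T]
r6 m[φ10→X9] = [T, T, F]
r6 m[X13→φ0] = [F, T, T]
r6 m[X13→φ1] = [T, F, T]
r6 m[X12→φ3] = [F, F, T]
r6 m[X12→φ9] = [T, T, T]
r6 m[X4→φ4] = [T, T, T]
r6 m[X5→φ1] = [F, T, T]
r6 m[X5→φ2] = [F, T, T]
r6 m[X8→φ2] = [F, F, T]
r6 m[X8→φ3] = [F, F, T]
r6 m[X8→φ5] = [T, F, T]
r6 m[X8→φ8] = [F, F, T]
r6 m[X9→φ0] = [T, F, F]
r6 m[X9→φ4] = [T, F, F]
r6 m[X9→φ7] = [T, T, F]
r6 m[X9→φ10] = [T, F, T]
r6 m[X11→φ3] = [T, T, T]
r6 m[X11→φ6] = [F, T, T]
r7 m[φ0→X13] = [T, F, T]
r7 m[φ0→X9] = [T, T, T]
r7 m[φ1→X13] = [F, T, T]
r7 m[φ1→X5] = [F, T, T]
r7 m[φ2→X5] = [F, T, T]
r7 m[φ2→X8] = [T, T, T]
r7 m[φ3→X12] = [T, T, T]
r7 m[φ3→X8] = [T, T, T]
r7 m[φ3→X11] = [F, T, T]
r7 m[φ4→X4] = [T, F, F]
r7 m[φ4→X9] = [T, T, T]
r7 m[φ5→X8] = [F, F, T]
r7 m[φ6→X11] = [T, T, T]
r7 m[φ7→X9] = [T, F, T]
r7 m[φ8→X8] = [T, F, T]
r7 m[φ9→X12] = [F, F, T]
r7 m[φ10→X9] = [T, T, F]
r7 m[X13→φ0] = [F, T, T]
r7 m[X13→φ1] = [T, F, T]
r7 m[X12→φ3] = [F, F, T]
r7 m[X12→φ9] = [T, T, T]
r7 m[X4→φ4] = [T, T, T]
r7 m[X5→φ1] = [F, T, T]
r7 m[X5→φ2] = [F, T, T]
r7 m[X8→φ2] = [F, F, T]
r7 m[X8→φ3] = [F, F, T]
r7 m[X8→φ5] = [T, F, T]
r7 m[X8→φ8] = [F, F, T]
r7 m[X9→φ0] = [T, F, F]
r7 m[X9→φ4] = [T, F, F]
r7 m[X9→φ7] = [T, T, F]
r7 m[X9→φ10] = [T, F, T]
r7 m[X11→φ3] = [T, T, T]
r7 m[X11→φ6] = [F, T, T]
fixed point reached at round 7
b[X4] = ⊗ incoming = [T, F, F]

b[X4] = [T, F, F]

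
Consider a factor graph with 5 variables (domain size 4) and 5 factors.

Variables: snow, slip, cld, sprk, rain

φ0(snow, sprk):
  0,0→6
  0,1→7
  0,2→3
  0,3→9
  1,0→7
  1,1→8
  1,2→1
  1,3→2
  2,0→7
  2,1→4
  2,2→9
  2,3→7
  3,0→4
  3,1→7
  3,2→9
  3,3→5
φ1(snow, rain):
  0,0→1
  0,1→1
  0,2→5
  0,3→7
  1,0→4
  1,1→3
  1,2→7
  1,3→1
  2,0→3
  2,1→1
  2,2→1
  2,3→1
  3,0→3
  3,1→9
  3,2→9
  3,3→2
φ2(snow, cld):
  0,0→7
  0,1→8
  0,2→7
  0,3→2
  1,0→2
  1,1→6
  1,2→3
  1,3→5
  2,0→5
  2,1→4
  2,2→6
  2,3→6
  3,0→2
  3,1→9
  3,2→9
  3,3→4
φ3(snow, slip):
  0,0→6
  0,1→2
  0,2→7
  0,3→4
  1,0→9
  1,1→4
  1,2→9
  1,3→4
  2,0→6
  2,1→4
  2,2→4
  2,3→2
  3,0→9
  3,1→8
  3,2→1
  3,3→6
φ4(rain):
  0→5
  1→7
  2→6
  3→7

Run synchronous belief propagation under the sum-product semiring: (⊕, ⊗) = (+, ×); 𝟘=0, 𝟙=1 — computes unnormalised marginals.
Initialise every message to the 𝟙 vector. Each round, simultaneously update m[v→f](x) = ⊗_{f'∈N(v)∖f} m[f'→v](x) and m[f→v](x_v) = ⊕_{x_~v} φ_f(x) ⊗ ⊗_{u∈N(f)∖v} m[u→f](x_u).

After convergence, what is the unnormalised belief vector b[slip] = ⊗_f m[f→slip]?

b[slip] = [1468350, 993060, 782460, 887370]

init: all messages = 𝟙 over 4 values
r1 m[φ0→snow] = [25, 18, 27, 25]
r1 m[φ0→sprk] = [24, 26, 22, 23]
r1 m[φ1→snow] = [14, 15, 6, 23]
r1 m[φ1→rain] = [11, 14, 22, 11]
r1 m[φ2→snow] = [24, 16, 21, 24]
r1 m[φ2→cld] = [16, 27, 25, 17]
r1 m[φ3→snow] = [19, 26, 16, 24]
r1 m[φ3→slip] = [30, 18, 21, 16]
r1 m[φ4→rain] = [5, 7, 6, 7]
r1 m[snow→φ0] = [1, 1, 1, 1]
r1 m[snow→φ1] = [1, 1, 1, 1]
r1 m[snow→φ2] = [1, 1, 1, 1]
r1 m[snow→φ3] = [1, 1, 1, 1]
r1 m[slip→φ3] = [1, 1, 1, 1]
r1 m[cld→φ2] = [1, 1, 1, 1]
r1 m[sprk→φ0] = [1, 1, 1, 1]
r1 m[rain→φ1] = [1, 1, 1, 1]
r1 m[rain→φ4] = [1, 1, 1, 1]
r2 m[φ0→snow] = [25, 18, 27, 25]
r2 m[φ0→sprk] = [24, 26, 22, 23]
r2 m[φ1→snow] = [14, 15, 6, 23]
r2 m[φ1→rain] = [11, 14, 22, 11]
r2 m[φ2→snow] = [24, 16, 21, 24]
r2 m[φ2→cld] = [16, 27, 25, 17]
r2 m[φ3→snow] = [19, 26, 16, 24]
r2 m[φ3→slip] = [30, 18, 21, 16]
r2 m[φ4→rain] = [5, 7, 6, 7]
r2 m[snow→φ0] = [6384, 6240, 2016, 13248]
r2 m[snow→φ1] = [11400, 7488, 9072, 14400]
r2 m[snow→φ2] = [6650, 7020, 2592, 13800]
r2 m[snow→φ3] = [8400, 4320, 3402, 13800]
r2 m[slip→φ3] = [1, 1, 1, 1]
r2 m[cld→φ2] = [1, 1, 1, 1]
r2 m[sprk→φ0] = [1, 1, 1, 1]
r2 m[rain→φ1] = [5, 7, 6, 7]
r2 m[rain→φ4] = [11, 14, 22, 11]
r3 m[φ0→snow] = [25, 18, 27, 25]
r3 m[φ0→sprk] = [149088, 195408, 162768, 150288]
r3 m[φ1→snow] = [91, 90, 35, 146]
r3 m[φ1→rain] = [111768, 172536, 248088, 125160]
r3 m[φ2→snow] = [24, 16, 21, 24]
r3 m[φ2→cld] = [101150, 229888, 207362, 119152]
r3 m[φ3→snow] = [19, 26, 16, 24]
r3 m[φ3→slip] = [233892, 158088, 125088, 140484]
r3 m[φ4→rain] = [5, 7, 6, 7]
r3 m[snow→φ0] = [6384, 6240, 2016, 13248]
r3 m[snow→φ1] = [11400, 7488, 9072, 14400]
r3 m[snow→φ2] = [6650, 7020, 2592, 13800]
r3 m[snow→φ3] = [8400, 4320, 3402, 13800]
r3 m[slip→φ3] = [1, 1, 1, 1]
r3 m[cld→φ2] = [1, 1, 1, 1]
r3 m[sprk→φ0] = [1, 1, 1, 1]
r3 m[rain→φ1] = [5, 7, 6, 7]
r3 m[rain→φ4] = [11, 14, 22, 11]
r4 m[φ0→snow] = [25, 18, 27, 25]
r4 m[φ0→sprk] = [149088, 195408, 162768, 150288]
r4 m[φ1→snow] = [91, 90, 35, 146]
r4 m[φ1→rain] = [111768, 172536, 248088, 125160]
r4 m[φ2→snow] = [24, 16, 21, 24]
r4 m[φ2→cld] = [101150, 229888, 207362, 119152]
r4 m[φ3→snow] = [19, 26, 16, 24]
r4 m[φ3→slip] = [233892, 158088, 125088, 140484]
r4 m[φ4→rain] = [5, 7, 6, 7]
r4 m[snow→φ0] = [41496, 37440, 11760, 84096]
r4 m[snow→φ1] = [11400, 7488, 9072, 14400]
r4 m[snow→φ2] = [43225, 42120, 15120, 87600]
r4 m[snow→φ3] = [54600, 25920, 19845, 87600]
r4 m[slip→φ3] = [1, 1, 1, 1]
r4 m[cld→φ2] = [1, 1, 1, 1]
r4 m[sprk→φ0] = [1, 1, 1, 1]
r4 m[rain→φ1] = [5, 7, 6, 7]
r4 m[rain→φ4] = [111768, 172536, 248088, 125160]
r5 m[φ0→snow] = [25, 18, 27, 25]
r5 m[φ0→sprk] = [929760, 1225704, 1024632, 951144]
r5 m[φ1→snow] = [91, 90, 35, 146]
r5 m[φ1→rain] = [111768, 172536, 248088, 125160]
r5 m[φ2→snow] = [24, 16, 21, 24]
r5 m[φ2→cld] = [637615, 1447400, 1308055, 738170]
r5 m[φ3→snow] = [19, 26, 16, 24]
r5 m[φ3→slip] = [1468350, 993060, 782460, 887370]
r5 m[φ4→rain] = [5, 7, 6, 7]
r5 m[snow→φ0] = [41496, 37440, 11760, 84096]
r5 m[snow→φ1] = [11400, 7488, 9072, 14400]
r5 m[snow→φ2] = [43225, 42120, 15120, 87600]
r5 m[snow→φ3] = [54600, 25920, 19845, 87600]
r5 m[slip→φ3] = [1, 1, 1, 1]
r5 m[cld→φ2] = [1, 1, 1, 1]
r5 m[sprk→φ0] = [1, 1, 1, 1]
r5 m[rain→φ1] = [5, 7, 6, 7]
r5 m[rain→φ4] = [111768, 172536, 248088, 125160]
r6 m[φ0→snow] = [25, 18, 27, 25]
r6 m[φ0→sprk] = [929760, 1225704, 1024632, 951144]
r6 m[φ1→snow] = [91, 90, 35, 146]
r6 m[φ1→rain] = [111768, 172536, 248088, 125160]
r6 m[φ2→snow] = [24, 16, 21, 24]
r6 m[φ2→cld] = [637615, 1447400, 1308055, 738170]
r6 m[φ3→snow] = [19, 26, 16, 24]
r6 m[φ3→slip] = [1468350, 993060, 782460, 887370]
r6 m[φ4→rain] = [5, 7, 6, 7]
r6 m[snow→φ0] = [41496, 37440, 11760, 84096]
r6 m[snow→φ1] = [11400, 7488, 9072, 14400]
r6 m[snow→φ2] = [43225, 42120, 15120, 87600]
r6 m[snow→φ3] = [54600, 25920, 19845, 87600]
r6 m[slip→φ3] = [1, 1, 1, 1]
r6 m[cld→φ2] = [1, 1, 1, 1]
r6 m[sprk→φ0] = [1, 1, 1, 1]
r6 m[rain→φ1] = [5, 7, 6, 7]
r6 m[rain→φ4] = [111768, 172536, 248088, 125160]
fixed point reached at round 6
b[slip] = ⊗ incoming = [1468350, 993060, 782460, 887370]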